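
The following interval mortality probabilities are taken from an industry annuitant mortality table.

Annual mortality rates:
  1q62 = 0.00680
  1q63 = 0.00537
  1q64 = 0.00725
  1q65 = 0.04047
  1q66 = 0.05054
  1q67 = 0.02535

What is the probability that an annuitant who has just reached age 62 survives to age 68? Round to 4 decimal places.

0.8708

Survival from 62 to 68 is the product of surviving each interval: (1 − 0.00680) × (1 − 0.00537) × (1 − 0.00725) × (1 − 0.04047) × (1 − 0.05054) × (1 − 0.02535).
= 0.99320 × 0.99463 × 0.99275 × 0.95953 × 0.94946 × 0.97465 = 0.870807.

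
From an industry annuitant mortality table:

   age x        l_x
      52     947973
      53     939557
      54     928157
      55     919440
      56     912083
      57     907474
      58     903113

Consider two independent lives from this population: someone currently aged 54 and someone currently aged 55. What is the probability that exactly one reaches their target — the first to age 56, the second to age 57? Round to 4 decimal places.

0.0299

p₁ = l_56/l_54 = 912083/928157 = 0.982682; p₂ = l_57/l_55 = 907474/919440 = 0.986986.
P(exactly one) = p₁(1−p₂) + (1−p₁)p₂ = 0.012789 + 0.017093 = 0.029881.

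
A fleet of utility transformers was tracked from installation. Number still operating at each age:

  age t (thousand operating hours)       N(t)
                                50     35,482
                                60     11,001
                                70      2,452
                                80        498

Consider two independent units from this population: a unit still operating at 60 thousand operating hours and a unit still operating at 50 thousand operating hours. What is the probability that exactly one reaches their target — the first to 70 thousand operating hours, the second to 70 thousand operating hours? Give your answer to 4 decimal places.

p₁ = N(70)/N(60) = 2,452/11,001 = 0.222889; p₂ = N(70)/N(50) = 2,452/35,482 = 0.069105.
P(exactly one) = p₁(1−p₂) + (1−p₁)p₂ = 0.207486 + 0.053702 = 0.261189.

0.2612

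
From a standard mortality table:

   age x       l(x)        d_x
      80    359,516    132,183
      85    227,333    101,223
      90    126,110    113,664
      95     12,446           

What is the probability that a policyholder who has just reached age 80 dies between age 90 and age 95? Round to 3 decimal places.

This is the probability of reaching 90 but not 95, conditional on being alive at 80: (l(90) − l(95)) / l(80).
= (126,110 − 12,446) / 359,516 = 113,664 / 359,516 = 0.316158.

0.316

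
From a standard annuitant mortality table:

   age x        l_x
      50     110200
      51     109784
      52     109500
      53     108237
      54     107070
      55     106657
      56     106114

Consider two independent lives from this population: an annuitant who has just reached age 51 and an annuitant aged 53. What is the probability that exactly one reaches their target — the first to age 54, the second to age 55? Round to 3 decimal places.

0.039

p₁ = l_54/l_51 = 107070/109784 = 0.975279; p₂ = l_55/l_53 = 106657/108237 = 0.985402.
P(exactly one) = p₁(1−p₂) + (1−p₁)p₂ = 0.014237 + 0.024360 = 0.038597.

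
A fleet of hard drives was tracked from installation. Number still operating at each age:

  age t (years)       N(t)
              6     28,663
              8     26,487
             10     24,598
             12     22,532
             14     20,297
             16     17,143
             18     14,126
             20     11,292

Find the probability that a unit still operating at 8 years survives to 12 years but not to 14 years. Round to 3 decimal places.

This is the probability of reaching 12 but not 14, conditional on being operational at 8: (N(12) − N(14)) / N(8).
= (22,532 − 20,297) / 26,487 = 2,235 / 26,487 = 0.084381.

0.084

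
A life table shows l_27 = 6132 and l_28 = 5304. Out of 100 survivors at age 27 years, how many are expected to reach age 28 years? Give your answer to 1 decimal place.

The relevant probability is 5304/6132 = 0.864971.
Expected number = 100 × 0.864971 = 86.5.

86.5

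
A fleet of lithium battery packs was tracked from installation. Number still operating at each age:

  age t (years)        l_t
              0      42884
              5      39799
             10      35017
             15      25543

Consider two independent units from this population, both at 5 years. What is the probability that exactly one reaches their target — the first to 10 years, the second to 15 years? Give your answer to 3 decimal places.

0.392

p₁ = l_10/l_5 = 35017/39799 = 0.879846; p₂ = l_15/l_5 = 25543/39799 = 0.641800.
P(exactly one) = p₁(1−p₂) + (1−p₁)p₂ = 0.315161 + 0.077115 = 0.392276.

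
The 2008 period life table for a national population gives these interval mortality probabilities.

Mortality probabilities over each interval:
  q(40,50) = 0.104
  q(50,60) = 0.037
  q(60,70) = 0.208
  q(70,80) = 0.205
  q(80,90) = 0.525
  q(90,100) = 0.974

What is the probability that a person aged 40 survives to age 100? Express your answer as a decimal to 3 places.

0.007

The overall survival probability is (1 − 0.104) × (1 − 0.037) × (1 − 0.208) × (1 − 0.205) × (1 − 0.525) × (1 − 0.974).
= 0.896 × 0.963 × 0.792 × 0.795 × 0.475 × 0.026 = 0.006710.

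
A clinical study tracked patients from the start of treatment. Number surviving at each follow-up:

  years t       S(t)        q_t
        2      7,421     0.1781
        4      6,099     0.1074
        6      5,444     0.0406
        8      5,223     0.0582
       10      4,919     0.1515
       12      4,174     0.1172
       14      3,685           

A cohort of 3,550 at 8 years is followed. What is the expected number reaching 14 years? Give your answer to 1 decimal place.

2504.6

The relevant probability is 3,685/5,223 = 0.705533.
Expected number = 3,550 × 0.705533 = 2504.6.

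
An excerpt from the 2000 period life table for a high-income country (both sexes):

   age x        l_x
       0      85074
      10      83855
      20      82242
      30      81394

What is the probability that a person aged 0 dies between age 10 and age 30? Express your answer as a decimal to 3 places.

0.029

We want 10|20q0 = (l_10 − l_30)/l_0.
This is the probability of reaching 10 but not 30, conditional on being alive at 0: (l_10 − l_30) / l_0.
= (83855 − 81394) / 85074 = 2461 / 85074 = 0.028928.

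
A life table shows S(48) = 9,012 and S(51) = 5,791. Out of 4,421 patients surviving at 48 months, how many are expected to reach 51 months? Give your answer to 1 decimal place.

2840.9

The relevant probability is 5,791/9,012 = 0.642588.
Expected number = 4,421 × 0.642588 = 2840.9.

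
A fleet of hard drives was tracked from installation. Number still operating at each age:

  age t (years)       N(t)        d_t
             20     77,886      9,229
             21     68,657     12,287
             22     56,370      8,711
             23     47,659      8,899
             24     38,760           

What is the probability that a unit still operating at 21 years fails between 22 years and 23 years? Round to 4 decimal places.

0.1269

This is the probability of reaching 22 but not 23, conditional on being operational at 21: (N(22) − N(23)) / N(21).
= (56,370 − 47,659) / 68,657 = 8,711 / 68,657 = 0.126877.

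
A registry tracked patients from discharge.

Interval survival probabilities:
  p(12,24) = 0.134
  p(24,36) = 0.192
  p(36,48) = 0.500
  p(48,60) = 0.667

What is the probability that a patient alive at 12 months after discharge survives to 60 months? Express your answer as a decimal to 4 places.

0.0086

P(survive 12→60) = 0.134 × 0.192 × 0.500 × 0.667.
= 0.008580.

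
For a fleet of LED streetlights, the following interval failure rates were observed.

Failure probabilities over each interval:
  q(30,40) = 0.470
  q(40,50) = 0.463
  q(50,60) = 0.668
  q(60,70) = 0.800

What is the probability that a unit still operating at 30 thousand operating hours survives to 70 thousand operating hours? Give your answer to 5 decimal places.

0.01890

Survival from 30 to 70 is the product of surviving each interval: (1 − 0.470) × (1 − 0.463) × (1 − 0.668) × (1 − 0.800).
= 0.530 × 0.537 × 0.332 × 0.200 = 0.018898.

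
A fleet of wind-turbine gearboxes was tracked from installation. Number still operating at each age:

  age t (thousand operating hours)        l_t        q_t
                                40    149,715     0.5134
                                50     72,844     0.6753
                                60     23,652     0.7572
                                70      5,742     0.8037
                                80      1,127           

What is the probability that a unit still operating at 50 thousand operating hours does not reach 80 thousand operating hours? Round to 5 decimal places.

P(fail before 80 | operational at 50) = 1 − l_80/l_50 = 1 − 1,127/72,844 = (71,717)/72,844 = 0.984529.

0.98453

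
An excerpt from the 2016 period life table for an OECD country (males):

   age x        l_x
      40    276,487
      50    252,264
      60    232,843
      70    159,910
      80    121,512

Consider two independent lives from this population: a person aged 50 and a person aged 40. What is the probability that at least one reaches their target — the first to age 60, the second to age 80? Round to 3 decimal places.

0.957

p₁ = l_60/l_50 = 232,843/252,264 = 0.923013; p₂ = l_80/l_40 = 121,512/276,487 = 0.439485.
P(at least one) = 1 − (1−p₁)(1−p₂) = 1 − 0.076987 × 0.560515 = 0.956848.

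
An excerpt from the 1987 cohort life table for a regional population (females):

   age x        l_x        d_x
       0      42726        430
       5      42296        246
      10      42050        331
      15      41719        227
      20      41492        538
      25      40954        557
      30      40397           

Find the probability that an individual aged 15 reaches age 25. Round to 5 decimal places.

We want 10p15 = l_25/l_15.
The conditional survival probability is l_25/l_15 = 40954/41719 = 0.981663.

0.98166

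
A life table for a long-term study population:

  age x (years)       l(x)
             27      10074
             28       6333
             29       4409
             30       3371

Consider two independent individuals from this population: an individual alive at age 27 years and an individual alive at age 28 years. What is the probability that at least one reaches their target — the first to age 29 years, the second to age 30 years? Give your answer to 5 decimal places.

p₁ = l(29)/l(27) = 4409/10074 = 0.437661; p₂ = l(30)/l(28) = 3371/6333 = 0.532291.
P(at least one) = 1 − (1−p₁)(1−p₂) = 1 − 0.562339 × 0.467709 = 0.736989.

0.73699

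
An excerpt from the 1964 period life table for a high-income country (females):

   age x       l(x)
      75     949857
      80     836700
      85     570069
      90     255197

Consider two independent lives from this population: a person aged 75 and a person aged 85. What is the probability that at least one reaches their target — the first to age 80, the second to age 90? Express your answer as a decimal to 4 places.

0.9342

p₁ = l(80)/l(75) = 836700/949857 = 0.880869; p₂ = l(90)/l(85) = 255197/570069 = 0.447660.
P(at least one) = 1 − (1−p₁)(1−p₂) = 1 − 0.119131 × 0.552340 = 0.934199.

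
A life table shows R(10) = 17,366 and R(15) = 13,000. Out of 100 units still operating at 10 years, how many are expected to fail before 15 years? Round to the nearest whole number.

The relevant probability is 1 − 13,000/17,366 = 0.251411.
Expected number = 100 × 0.251411 = 25.

25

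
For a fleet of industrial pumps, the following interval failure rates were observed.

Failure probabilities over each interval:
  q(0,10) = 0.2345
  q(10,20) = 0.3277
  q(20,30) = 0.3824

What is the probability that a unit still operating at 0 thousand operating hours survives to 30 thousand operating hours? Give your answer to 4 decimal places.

0.3178

The overall survival probability is (1 − 0.2345) × (1 − 0.3277) × (1 − 0.3824).
= 0.7655 × 0.6723 × 0.6176 = 0.317845.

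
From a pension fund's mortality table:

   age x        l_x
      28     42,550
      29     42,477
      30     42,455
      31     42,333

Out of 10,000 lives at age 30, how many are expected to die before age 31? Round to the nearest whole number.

29

The relevant probability is 1 − 42,333/42,455 = 0.002874.
Expected number = 10,000 × 0.002874 = 29.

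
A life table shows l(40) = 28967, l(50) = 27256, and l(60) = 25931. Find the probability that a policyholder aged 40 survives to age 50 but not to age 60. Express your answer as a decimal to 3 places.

This is the probability of reaching 50 but not 60, conditional on being alive at 40: (l(50) − l(60)) / l(40).
= (27256 − 25931) / 28967 = 1325 / 28967 = 0.045742.

0.046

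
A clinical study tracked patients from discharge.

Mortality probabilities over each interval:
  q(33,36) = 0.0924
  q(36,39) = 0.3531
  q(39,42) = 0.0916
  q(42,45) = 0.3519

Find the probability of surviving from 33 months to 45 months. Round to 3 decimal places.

0.346

Survival from 33 to 45 is the product of surviving each interval: (1 − 0.0924) × (1 − 0.3531) × (1 − 0.0916) × (1 − 0.3519).
= 0.9076 × 0.6469 × 0.9084 × 0.6481 = 0.345661.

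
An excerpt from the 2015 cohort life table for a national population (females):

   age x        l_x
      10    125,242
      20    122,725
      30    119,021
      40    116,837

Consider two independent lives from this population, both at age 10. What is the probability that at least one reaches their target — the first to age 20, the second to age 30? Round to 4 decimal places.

0.9990

p₁ = l_20/l_10 = 122,725/125,242 = 0.979903; p₂ = l_30/l_10 = 119,021/125,242 = 0.950328.
P(at least one) = 1 − (1−p₁)(1−p₂) = 1 − 0.020097 × 0.049672 = 0.999002.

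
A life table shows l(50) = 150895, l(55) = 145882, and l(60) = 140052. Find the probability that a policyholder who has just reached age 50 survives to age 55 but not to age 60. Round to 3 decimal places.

0.039

This is the probability of reaching 55 but not 60, conditional on being alive at 50: (l(55) − l(60)) / l(50).
= (145882 − 140052) / 150895 = 5830 / 150895 = 0.038636.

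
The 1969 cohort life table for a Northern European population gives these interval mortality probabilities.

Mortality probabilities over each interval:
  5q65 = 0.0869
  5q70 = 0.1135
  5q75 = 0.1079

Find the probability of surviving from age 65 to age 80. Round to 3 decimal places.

0.722

Chaining the interval survival probabilities: (1 − 0.0869) × (1 − 0.1135) × (1 − 0.1079).
= 0.9131 × 0.8865 × 0.8921 = 0.722122.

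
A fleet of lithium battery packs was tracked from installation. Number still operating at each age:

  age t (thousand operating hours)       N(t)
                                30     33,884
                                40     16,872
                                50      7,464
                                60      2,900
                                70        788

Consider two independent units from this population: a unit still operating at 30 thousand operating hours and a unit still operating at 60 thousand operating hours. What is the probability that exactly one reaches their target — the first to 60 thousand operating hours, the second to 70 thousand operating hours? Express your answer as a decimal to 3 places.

p₁ = N(60)/N(30) = 2,900/33,884 = 0.085586; p₂ = N(70)/N(60) = 788/2,900 = 0.271724.
P(exactly one) = p₁(1−p₂) + (1−p₁)p₂ = 0.062330 + 0.248468 = 0.310798.

0.311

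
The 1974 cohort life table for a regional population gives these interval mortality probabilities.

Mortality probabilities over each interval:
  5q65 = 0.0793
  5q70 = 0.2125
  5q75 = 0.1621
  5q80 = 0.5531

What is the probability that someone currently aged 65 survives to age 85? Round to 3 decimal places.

0.272

Survival from 65 to 85 is the product of surviving each interval: (1 − 0.0793) × (1 − 0.2125) × (1 − 0.1621) × (1 − 0.5531).
= 0.9207 × 0.7875 × 0.8379 × 0.4469 = 0.271501.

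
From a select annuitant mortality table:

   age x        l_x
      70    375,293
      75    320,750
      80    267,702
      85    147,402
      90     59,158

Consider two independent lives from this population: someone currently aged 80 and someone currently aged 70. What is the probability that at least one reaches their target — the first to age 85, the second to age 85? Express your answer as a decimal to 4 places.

0.7271

p₁ = l_85/l_80 = 147,402/267,702 = 0.550620; p₂ = l_85/l_70 = 147,402/375,293 = 0.392765.
P(at least one) = 1 − (1−p₁)(1−p₂) = 1 − 0.449380 × 0.607235 = 0.727121.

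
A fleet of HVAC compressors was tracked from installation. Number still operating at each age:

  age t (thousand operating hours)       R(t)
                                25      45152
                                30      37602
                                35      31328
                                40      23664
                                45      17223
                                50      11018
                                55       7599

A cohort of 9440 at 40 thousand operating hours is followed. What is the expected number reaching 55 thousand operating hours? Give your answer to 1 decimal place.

3031.4

The relevant probability is 7599/23664 = 0.321121.
Expected number = 9440 × 0.321121 = 3031.4.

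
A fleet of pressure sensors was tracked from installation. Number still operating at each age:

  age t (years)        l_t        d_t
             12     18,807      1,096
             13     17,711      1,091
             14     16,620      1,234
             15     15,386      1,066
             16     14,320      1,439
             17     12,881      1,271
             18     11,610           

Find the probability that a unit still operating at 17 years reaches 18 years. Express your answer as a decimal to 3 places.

0.901

The conditional survival probability is l_18/l_17 = 11,610/12,881 = 0.901328.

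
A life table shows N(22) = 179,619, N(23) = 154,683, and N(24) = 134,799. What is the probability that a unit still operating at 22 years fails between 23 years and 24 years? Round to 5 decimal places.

0.11070

This is the probability of reaching 23 but not 24, conditional on being operational at 22: (N(23) − N(24)) / N(22).
= (154,683 − 134,799) / 179,619 = 19,884 / 179,619 = 0.110701.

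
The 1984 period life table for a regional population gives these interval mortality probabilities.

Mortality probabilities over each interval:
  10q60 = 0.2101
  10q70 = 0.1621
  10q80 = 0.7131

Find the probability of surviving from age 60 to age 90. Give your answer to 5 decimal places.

Survival from 60 to 90 is the product of surviving each interval: (1 − 0.2101) × (1 − 0.1621) × (1 − 0.7131).
= 0.7899 × 0.8379 × 0.2869 = 0.189887.

0.18989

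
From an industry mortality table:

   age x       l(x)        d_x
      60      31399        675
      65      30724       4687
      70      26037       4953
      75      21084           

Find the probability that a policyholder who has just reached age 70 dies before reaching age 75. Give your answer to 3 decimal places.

0.190

P(die before 75 | alive at 70) = 1 − l(75)/l(70) = 1 − 21084/26037 = (4953)/26037 = 0.190229.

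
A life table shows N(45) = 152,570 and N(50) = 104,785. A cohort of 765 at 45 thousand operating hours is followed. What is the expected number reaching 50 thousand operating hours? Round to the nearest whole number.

525

The relevant probability is 104,785/152,570 = 0.686800.
Expected number = 765 × 0.686800 = 525.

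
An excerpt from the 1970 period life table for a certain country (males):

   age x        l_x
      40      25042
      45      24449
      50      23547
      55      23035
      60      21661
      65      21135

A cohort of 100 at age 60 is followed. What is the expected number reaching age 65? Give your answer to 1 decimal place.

97.6

The relevant probability is 21135/21661 = 0.975717.
Expected number = 100 × 0.975717 = 97.6.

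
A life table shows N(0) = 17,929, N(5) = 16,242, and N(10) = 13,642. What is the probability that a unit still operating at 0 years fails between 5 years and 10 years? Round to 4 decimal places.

This is the probability of reaching 5 but not 10, conditional on being operational at 0: (N(5) − N(10)) / N(0).
= (16,242 − 13,642) / 17,929 = 2,600 / 17,929 = 0.145016.

0.1450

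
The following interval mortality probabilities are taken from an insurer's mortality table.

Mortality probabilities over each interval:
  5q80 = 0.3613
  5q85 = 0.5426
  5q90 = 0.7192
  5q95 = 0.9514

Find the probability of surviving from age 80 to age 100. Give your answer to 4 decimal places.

Survival from 80 to 100 is the product of surviving each interval: (1 − 0.3613) × (1 − 0.5426) × (1 − 0.7192) × (1 − 0.9514).
= 0.6387 × 0.4574 × 0.2808 × 0.0486 = 0.003987.

0.0040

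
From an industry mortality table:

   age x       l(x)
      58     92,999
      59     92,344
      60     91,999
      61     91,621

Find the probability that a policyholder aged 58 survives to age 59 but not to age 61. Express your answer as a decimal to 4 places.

This is the probability of reaching 59 but not 61, conditional on being alive at 58: (l(59) − l(61)) / l(58).
= (92,344 − 91,621) / 92,999 = 723 / 92,999 = 0.007774.

0.0078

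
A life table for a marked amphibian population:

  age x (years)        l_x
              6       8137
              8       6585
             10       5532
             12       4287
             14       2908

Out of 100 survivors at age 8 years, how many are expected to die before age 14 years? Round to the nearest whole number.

The relevant probability is 1 − 2908/6585 = 0.558390.
Expected number = 100 × 0.558390 = 56.

56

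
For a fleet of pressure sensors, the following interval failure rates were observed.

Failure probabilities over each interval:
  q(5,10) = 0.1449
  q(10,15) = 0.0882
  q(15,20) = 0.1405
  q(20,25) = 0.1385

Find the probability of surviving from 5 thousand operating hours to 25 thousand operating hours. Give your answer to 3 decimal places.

The overall survival probability is (1 − 0.1449) × (1 − 0.0882) × (1 − 0.1405) × (1 − 0.1385).
= 0.8551 × 0.9118 × 0.8595 × 0.8615 = 0.577321.

0.577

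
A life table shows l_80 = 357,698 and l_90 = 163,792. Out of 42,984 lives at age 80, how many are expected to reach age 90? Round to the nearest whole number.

19683

The relevant probability is 163,792/357,698 = 0.457906.
Expected number = 42,984 × 0.457906 = 19683.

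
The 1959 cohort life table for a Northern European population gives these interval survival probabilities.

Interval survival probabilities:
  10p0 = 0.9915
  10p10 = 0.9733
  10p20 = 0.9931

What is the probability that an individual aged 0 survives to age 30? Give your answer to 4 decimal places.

0.9584

Chaining the interval survival probabilities: 0.9915 × 0.9733 × 0.9931.
= 0.958368.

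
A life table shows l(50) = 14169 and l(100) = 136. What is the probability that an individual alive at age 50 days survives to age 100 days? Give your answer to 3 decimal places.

The conditional survival probability is l(100)/l(50) = 136/14169 = 0.009598.

0.010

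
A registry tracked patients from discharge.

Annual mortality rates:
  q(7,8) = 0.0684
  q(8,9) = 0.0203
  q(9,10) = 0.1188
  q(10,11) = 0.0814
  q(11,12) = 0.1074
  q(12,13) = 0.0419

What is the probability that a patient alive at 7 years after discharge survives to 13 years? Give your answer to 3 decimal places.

P(survive 7→13) = (1 − 0.0684) × (1 − 0.0203) × (1 − 0.1188) × (1 − 0.0814) × (1 − 0.1074) × (1 − 0.0419).
= 0.9316 × 0.9797 × 0.8812 × 0.9186 × 0.8926 × 0.9581 = 0.631817.

0.632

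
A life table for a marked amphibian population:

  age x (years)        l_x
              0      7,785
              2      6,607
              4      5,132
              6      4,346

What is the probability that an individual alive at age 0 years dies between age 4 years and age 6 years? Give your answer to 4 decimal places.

0.1010

This is the probability of reaching 4 but not 6, conditional on being alive at 0: (l_4 − l_6) / l_0.
= (5,132 − 4,346) / 7,785 = 786 / 7,785 = 0.100963.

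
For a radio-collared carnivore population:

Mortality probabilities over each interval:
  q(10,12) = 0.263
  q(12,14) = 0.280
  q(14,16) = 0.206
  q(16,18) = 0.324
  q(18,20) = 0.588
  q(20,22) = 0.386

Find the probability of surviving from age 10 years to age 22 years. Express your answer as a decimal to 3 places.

The overall survival probability is (1 − 0.263) × (1 − 0.280) × (1 − 0.206) × (1 − 0.324) × (1 − 0.588) × (1 − 0.386).
= 0.737 × 0.720 × 0.794 × 0.676 × 0.412 × 0.614 = 0.072050.

0.072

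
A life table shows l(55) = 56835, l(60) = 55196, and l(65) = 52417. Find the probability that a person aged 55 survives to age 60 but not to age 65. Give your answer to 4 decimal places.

This is the probability of reaching 60 but not 65, conditional on being alive at 55: (l(60) − l(65)) / l(55).
= (55196 − 52417) / 56835 = 2779 / 56835 = 0.048896.

0.0489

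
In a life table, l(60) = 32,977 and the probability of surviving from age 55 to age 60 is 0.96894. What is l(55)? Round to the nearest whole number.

34034

l(55) = l(60) / p = 32,977 / 0.96894 = 34034.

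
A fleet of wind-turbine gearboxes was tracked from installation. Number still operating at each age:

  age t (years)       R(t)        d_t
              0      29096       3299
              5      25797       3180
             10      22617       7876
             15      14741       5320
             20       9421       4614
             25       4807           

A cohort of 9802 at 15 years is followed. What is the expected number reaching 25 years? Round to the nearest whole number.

The relevant probability is 4807/14741 = 0.326097.
Expected number = 9802 × 0.326097 = 3196.

3196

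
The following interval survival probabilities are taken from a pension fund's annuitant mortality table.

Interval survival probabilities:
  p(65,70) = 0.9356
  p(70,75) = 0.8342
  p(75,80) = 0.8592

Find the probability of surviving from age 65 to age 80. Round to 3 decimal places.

0.671

P(survive 65→80) = 0.9356 × 0.8342 × 0.8592.
= 0.670586.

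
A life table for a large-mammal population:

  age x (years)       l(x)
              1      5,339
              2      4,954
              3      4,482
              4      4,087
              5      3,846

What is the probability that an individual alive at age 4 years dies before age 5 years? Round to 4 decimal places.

0.0590

P(die before 5 | alive at 4) = 1 − l(5)/l(4) = 1 − 3,846/4,087 = (241)/4,087 = 0.058967.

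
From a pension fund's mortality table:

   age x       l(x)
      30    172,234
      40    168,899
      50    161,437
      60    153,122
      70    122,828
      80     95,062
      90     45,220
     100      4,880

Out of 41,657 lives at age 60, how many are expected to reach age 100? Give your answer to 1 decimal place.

The relevant probability is 4,880/153,122 = 0.031870.
Expected number = 41,657 × 0.031870 = 1327.6.

1327.6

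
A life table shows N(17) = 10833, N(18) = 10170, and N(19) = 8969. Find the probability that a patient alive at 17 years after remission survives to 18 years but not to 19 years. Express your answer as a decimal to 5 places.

0.11086

This is the probability of reaching 18 but not 19, conditional on being alive at 17: (N(18) − N(19)) / N(17).
= (10170 − 8969) / 10833 = 1201 / 10833 = 0.110865.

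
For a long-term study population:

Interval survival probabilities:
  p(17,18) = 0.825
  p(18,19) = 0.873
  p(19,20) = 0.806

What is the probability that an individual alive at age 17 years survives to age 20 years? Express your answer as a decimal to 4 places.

0.5805

P(survive 17→20) = 0.825 × 0.873 × 0.806.
= 0.580501.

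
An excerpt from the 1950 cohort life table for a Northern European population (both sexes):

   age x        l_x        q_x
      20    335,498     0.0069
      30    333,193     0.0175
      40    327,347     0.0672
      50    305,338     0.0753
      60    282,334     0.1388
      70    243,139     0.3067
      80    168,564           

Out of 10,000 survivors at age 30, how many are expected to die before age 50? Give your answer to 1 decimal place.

836.0

The relevant probability is 1 − 305,338/333,193 = 0.083600.
Expected number = 10,000 × 0.083600 = 836.0.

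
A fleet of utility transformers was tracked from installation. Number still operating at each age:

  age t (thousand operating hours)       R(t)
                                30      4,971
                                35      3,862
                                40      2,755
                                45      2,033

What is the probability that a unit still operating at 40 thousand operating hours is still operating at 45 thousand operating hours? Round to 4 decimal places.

The conditional survival probability is R(45)/R(40) = 2,033/2,755 = 0.737931.

0.7379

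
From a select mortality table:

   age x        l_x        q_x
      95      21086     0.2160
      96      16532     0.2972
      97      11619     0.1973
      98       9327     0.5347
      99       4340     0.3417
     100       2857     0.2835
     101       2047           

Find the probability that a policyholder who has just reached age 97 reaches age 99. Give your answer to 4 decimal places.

0.3735

The conditional survival probability is l_99/l_97 = 4340/11619 = 0.373526.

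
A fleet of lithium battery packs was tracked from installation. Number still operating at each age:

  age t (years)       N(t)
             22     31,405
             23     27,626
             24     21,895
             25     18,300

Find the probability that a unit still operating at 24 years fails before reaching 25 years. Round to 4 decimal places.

P(fail before 25 | operational at 24) = 1 − N(25)/N(24) = 1 − 18,300/21,895 = (3,595)/21,895 = 0.164193.

0.1642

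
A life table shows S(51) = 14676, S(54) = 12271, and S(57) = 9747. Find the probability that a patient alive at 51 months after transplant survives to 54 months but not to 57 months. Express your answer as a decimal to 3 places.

0.172

This is the probability of reaching 54 but not 57, conditional on being alive at 51: (S(54) − S(57)) / S(51).
= (12271 − 9747) / 14676 = 2524 / 14676 = 0.171981.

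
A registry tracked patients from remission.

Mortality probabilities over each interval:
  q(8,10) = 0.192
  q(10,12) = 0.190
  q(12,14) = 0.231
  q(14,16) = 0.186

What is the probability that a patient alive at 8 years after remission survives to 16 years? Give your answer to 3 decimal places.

Survival from 8 to 16 is the product of surviving each interval: (1 − 0.192) × (1 − 0.190) × (1 − 0.231) × (1 − 0.186).
= 0.808 × 0.810 × 0.769 × 0.814 = 0.409682.

0.410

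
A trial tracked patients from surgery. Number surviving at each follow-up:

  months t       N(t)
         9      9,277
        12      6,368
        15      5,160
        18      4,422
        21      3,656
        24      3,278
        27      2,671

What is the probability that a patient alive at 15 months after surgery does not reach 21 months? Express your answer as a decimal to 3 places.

0.291

P(die before 21 | alive at 15) = 1 − N(21)/N(15) = 1 − 3,656/5,160 = (1,504)/5,160 = 0.291473.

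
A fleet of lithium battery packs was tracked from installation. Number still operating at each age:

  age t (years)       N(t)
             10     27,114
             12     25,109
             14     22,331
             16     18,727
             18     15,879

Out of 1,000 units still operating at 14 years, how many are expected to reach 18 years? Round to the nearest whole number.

711

The relevant probability is 15,879/22,331 = 0.711074.
Expected number = 1,000 × 0.711074 = 711.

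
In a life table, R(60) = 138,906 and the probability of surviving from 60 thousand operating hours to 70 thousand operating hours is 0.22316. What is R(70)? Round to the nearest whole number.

30998

R(70) = R(60) × p = 138,906 × 0.22316 = 30998.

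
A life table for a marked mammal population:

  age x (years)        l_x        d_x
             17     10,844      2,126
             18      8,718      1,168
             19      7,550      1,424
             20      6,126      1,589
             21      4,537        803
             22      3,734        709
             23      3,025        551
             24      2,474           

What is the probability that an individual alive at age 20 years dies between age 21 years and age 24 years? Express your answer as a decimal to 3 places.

This is the probability of reaching 21 but not 24, conditional on being alive at 20: (l_21 − l_24) / l_20.
= (4,537 − 2,474) / 6,126 = 2,063 / 6,126 = 0.336761.

0.337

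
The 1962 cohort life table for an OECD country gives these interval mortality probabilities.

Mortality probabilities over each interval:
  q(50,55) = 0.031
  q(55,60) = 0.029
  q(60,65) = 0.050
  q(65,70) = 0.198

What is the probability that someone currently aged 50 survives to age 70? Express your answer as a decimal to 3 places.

Chaining the interval survival probabilities: (1 − 0.031) × (1 − 0.029) × (1 − 0.050) × (1 − 0.198).
= 0.969 × 0.971 × 0.950 × 0.802 = 0.716871.

0.717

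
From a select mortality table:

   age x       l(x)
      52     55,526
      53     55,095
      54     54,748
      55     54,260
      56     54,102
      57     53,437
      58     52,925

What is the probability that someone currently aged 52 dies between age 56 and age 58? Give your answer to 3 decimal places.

0.021

This is the probability of reaching 56 but not 58, conditional on being alive at 52: (l(56) − l(58)) / l(52).
= (54,102 − 52,925) / 55,526 = 1,177 / 55,526 = 0.021197.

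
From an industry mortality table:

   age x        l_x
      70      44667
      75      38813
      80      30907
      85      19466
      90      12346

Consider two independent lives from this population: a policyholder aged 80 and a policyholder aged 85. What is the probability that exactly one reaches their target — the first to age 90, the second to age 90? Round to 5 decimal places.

p₁ = l_90/l_80 = 12346/30907 = 0.399456; p₂ = l_90/l_85 = 12346/19466 = 0.634234.
P(exactly one) = p₁(1−p₂) + (1−p₁)p₂ = 0.146107 + 0.380885 = 0.526993.

0.52699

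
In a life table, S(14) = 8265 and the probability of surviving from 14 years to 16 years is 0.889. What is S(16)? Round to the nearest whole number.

7348

S(16) = S(14) × p = 8265 × 0.889 = 7348.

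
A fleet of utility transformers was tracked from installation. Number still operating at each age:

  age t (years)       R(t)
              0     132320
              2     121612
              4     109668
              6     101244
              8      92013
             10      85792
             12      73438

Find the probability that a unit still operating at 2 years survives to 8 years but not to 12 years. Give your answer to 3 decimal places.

0.153

This is the probability of reaching 8 but not 12, conditional on being operational at 2: (R(8) − R(12)) / R(2).
= (92013 − 73438) / 121612 = 18575 / 121612 = 0.152740.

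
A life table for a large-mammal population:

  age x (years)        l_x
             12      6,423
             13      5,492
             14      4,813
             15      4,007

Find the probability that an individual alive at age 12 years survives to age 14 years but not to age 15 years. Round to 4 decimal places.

0.1255

This is the probability of reaching 14 but not 15, conditional on being alive at 12: (l_14 − l_15) / l_12.
= (4,813 − 4,007) / 6,423 = 806 / 6,423 = 0.125487.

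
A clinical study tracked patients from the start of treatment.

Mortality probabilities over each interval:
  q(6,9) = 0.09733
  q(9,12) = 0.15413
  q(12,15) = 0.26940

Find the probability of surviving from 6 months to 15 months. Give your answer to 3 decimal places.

Survival from 6 to 15 is the product of surviving each interval: (1 − 0.09733) × (1 − 0.15413) × (1 − 0.26940).
= 0.90267 × 0.84587 × 0.73060 = 0.557843.

0.558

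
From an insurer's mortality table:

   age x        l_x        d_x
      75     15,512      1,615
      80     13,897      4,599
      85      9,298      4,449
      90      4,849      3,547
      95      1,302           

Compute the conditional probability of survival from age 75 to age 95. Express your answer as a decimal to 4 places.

We want 20p75 = l_95/l_75.
The conditional survival probability is l_95/l_75 = 1,302/15,512 = 0.083935.

0.0839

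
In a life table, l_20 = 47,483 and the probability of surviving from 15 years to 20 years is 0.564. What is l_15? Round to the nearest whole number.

l_15 = l_20 / p = 47,483 / 0.564 = 84190.

84190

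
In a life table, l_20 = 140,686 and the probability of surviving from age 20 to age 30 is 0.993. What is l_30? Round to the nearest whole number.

l_30 = l_20 × p = 140,686 × 0.993 = 139701.

139701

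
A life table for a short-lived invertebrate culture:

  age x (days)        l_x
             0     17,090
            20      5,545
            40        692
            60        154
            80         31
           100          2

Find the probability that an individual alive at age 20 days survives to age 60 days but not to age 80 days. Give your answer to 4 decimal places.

0.0222

This is the probability of reaching 60 but not 80, conditional on being alive at 20: (l_60 − l_80) / l_20.
= (154 − 31) / 5,545 = 123 / 5,545 = 0.022182.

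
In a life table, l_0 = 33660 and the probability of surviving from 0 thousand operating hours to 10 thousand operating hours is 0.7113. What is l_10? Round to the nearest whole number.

l_10 = l_0 × p = 33660 × 0.7113 = 23942.

23942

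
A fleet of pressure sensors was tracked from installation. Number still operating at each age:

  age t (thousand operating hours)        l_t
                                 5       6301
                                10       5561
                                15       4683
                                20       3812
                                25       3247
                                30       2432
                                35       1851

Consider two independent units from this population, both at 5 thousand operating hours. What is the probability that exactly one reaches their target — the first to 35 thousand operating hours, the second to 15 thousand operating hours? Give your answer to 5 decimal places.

p₁ = l_35/l_5 = 1851/6301 = 0.293763; p₂ = l_15/l_5 = 4683/6301 = 0.743215.
P(exactly one) = p₁(1−p₂) + (1−p₁)p₂ = 0.075434 + 0.524886 = 0.600320.

0.60032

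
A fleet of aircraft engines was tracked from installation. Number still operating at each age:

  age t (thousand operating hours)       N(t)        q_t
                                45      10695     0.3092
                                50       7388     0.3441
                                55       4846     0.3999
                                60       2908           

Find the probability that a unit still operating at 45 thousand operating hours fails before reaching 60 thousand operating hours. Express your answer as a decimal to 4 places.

0.7281

P(fail before 60 | operational at 45) = 1 − N(60)/N(45) = 1 − 2908/10695 = (7787)/10695 = 0.728097.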